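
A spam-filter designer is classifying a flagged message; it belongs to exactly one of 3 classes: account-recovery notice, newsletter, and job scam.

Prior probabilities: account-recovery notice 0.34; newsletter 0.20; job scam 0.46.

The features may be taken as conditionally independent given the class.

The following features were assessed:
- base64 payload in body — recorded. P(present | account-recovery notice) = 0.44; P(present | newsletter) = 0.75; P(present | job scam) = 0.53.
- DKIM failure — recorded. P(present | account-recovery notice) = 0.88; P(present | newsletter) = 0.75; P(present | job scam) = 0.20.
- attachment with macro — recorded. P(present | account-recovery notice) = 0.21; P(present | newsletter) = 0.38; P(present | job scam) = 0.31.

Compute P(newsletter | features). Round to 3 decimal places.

0.500

Multiply each prior by the joint likelihood of the feature pattern:
  account-recovery notice: 0.34 × 0.44 × 0.88 × 0.21 = 0.027646
  newsletter: 0.20 × 0.75 × 0.75 × 0.38 = 0.04275
  job scam: 0.46 × 0.53 × 0.20 × 0.31 = 0.015116
Marginal likelihood of the evidence = 0.085512.
P(newsletter | evidence) = 0.04275 / 0.085512 ≈ 0.500.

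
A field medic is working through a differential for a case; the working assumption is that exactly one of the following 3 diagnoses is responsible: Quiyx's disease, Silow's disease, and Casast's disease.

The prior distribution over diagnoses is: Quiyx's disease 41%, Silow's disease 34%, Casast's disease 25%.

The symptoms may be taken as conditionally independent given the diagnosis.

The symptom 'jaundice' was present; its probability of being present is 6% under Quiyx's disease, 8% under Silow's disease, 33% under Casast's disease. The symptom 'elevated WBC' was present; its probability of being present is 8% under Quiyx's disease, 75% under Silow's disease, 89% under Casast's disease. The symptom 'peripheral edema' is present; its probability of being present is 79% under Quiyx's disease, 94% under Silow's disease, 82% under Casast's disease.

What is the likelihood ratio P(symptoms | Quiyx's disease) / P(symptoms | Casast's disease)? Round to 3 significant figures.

The Bayes factor is the ratio of the joint likelihoods of the symptom pattern under the two hypotheses.
  Quiyx's disease: 0.06 × 0.08 × 0.79 = 0.003792
  Casast's disease: 0.33 × 0.89 × 0.82 = 0.24083
Bayes factor = 0.003792 / 0.24083 ≈ 0.0157

0.0157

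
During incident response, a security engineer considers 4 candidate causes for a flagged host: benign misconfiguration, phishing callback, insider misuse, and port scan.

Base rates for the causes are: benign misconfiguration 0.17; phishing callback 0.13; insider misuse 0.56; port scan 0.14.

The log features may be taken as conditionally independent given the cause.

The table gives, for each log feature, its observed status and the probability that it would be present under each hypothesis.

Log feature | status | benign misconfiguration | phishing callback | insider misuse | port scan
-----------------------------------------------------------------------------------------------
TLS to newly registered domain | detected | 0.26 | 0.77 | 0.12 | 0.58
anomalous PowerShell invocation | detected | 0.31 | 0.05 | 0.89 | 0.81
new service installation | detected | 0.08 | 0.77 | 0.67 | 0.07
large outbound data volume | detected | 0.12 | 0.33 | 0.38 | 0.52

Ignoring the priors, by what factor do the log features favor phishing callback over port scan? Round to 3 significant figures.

0.572

Take the product of per-log feature likelihoods under each hypothesis, then divide.
  phishing callback: 0.77 × 0.05 × 0.77 × 0.33 = 0.0097829
  port scan: 0.58 × 0.81 × 0.07 × 0.52 = 0.017101
Bayes factor = 0.0097829 / 0.017101 ≈ 0.572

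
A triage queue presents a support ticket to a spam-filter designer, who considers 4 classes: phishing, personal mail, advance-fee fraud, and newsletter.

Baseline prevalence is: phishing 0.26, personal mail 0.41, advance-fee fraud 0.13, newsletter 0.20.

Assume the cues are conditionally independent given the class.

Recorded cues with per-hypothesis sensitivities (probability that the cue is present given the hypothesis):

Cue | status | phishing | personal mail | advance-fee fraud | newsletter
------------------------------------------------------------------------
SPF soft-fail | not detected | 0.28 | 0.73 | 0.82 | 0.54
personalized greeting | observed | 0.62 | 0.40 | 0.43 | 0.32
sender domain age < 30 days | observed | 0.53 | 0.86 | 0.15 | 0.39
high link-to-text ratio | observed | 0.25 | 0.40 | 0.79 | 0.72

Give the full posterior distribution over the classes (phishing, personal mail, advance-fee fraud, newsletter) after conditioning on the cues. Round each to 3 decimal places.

By Bayes' rule with conditional independence, the unnormalized weight for each hypothesis is prior × ∏ likelihoods (using 1 − P(present | H) for each absent cue):
  phishing: 0.26 × (1 − 0.28) × 0.62 × 0.53 × 0.25 = 0.015378
  personal mail: 0.41 × (1 − 0.73) × 0.40 × 0.86 × 0.40 = 0.015232
  advance-fee fraud: 0.13 × (1 − 0.82) × 0.43 × 0.15 × 0.79 = 0.0011923
  newsletter: 0.20 × (1 − 0.54) × 0.32 × 0.39 × 0.72 = 0.0082668
Marginal likelihood of the evidence = 0.04007.
P(phishing | evidence) = 0.015378 / 0.04007 ≈ 0.384
P(personal mail | evidence) = 0.015232 / 0.04007 ≈ 0.380
P(advance-fee fraud | evidence) = 0.0011923 / 0.04007 ≈ 0.030
P(newsletter | evidence) = 0.0082668 / 0.04007 ≈ 0.206

0.384, 0.380, 0.030, 0.206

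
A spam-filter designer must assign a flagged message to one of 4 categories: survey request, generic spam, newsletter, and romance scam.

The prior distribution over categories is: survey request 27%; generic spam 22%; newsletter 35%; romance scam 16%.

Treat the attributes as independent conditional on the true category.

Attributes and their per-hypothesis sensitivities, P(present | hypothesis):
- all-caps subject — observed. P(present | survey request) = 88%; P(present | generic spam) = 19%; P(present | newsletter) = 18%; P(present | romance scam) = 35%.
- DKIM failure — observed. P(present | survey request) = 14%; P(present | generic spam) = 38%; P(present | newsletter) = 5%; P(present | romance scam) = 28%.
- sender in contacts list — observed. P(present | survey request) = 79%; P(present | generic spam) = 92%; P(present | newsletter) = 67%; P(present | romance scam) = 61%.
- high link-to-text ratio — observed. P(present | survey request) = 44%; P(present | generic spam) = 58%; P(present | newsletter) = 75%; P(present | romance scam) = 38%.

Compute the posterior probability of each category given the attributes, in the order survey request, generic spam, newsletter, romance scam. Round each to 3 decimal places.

Multiply each prior by the joint likelihood of the attribute pattern:
  survey request: 0.27 × 0.88 × 0.14 × 0.79 × 0.44 = 0.011563
  generic spam: 0.22 × 0.19 × 0.38 × 0.92 × 0.58 = 0.0084757
  newsletter: 0.35 × 0.18 × 0.05 × 0.67 × 0.75 = 0.0015829
  romance scam: 0.16 × 0.35 × 0.28 × 0.61 × 0.38 = 0.0036346
Normalizing constant Z = 0.011563 + 0.0084757 + 0.0015829 + 0.0036346 = 0.025256.
P(survey request | evidence) = 0.011563 / 0.025256 ≈ 0.458
P(generic spam | evidence) = 0.0084757 / 0.025256 ≈ 0.336
P(newsletter | evidence) = 0.0015829 / 0.025256 ≈ 0.063
P(romance scam | evidence) = 0.0036346 / 0.025256 ≈ 0.144

0.458, 0.336, 0.063, 0.144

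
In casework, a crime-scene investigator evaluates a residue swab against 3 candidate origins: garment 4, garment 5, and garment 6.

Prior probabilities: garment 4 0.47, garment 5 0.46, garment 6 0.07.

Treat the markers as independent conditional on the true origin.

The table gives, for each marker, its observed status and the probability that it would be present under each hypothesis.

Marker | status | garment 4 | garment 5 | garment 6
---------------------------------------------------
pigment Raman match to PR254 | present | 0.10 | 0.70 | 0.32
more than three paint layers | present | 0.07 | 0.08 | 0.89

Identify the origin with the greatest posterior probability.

garment 5

For each hypothesis, the unnormalized posterior weight is prior × product of the marker likelihoods:
  garment 4: 0.47 × 0.10 × 0.07 = 0.00329
  garment 5: 0.46 × 0.70 × 0.08 = 0.02576
  garment 6: 0.07 × 0.32 × 0.89 = 0.019936
The unnormalized weights sum to 0.048986.
P(garment 4 | evidence) ≈ 0.00329 / 0.048986 ≈ 0.067
P(garment 5 | evidence) ≈ 0.02576 / 0.048986 ≈ 0.526
P(garment 6 | evidence) ≈ 0.019936 / 0.048986 ≈ 0.407
The largest is 0.526, so garment 5 is most probable.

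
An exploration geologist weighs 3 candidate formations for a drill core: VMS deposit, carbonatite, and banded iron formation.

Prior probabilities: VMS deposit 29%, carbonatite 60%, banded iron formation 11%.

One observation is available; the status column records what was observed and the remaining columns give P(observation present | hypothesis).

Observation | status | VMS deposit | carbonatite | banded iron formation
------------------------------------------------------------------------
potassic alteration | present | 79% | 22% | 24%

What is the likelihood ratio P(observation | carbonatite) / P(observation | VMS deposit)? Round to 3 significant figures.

0.278

The Bayes factor is the ratio of the two likelihoods.
  carbonatite: 0.22
  VMS deposit: 0.79
Bayes factor = 0.22 / 0.79 ≈ 0.278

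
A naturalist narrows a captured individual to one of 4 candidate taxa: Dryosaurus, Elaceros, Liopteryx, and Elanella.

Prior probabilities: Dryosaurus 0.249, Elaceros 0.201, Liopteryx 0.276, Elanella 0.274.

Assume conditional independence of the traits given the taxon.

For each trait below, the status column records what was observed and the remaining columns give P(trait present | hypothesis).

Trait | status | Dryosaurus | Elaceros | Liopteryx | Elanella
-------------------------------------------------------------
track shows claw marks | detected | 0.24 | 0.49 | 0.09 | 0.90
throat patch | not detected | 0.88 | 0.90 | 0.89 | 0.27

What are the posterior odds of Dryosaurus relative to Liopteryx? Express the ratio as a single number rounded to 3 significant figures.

2.62

The normalizing constant cancels in an odds ratio, so compute prior × likelihood for the two hypotheses only (using 1 − P(present | H) for each absent trait):
  Dryosaurus: 0.249 × 0.24 × (1 − 0.88) = 0.0071712
  Liopteryx: 0.276 × 0.09 × (1 − 0.89) = 0.0027324
Odds(Dryosaurus : Liopteryx) = 0.0071712 / 0.0027324 ≈ 2.62.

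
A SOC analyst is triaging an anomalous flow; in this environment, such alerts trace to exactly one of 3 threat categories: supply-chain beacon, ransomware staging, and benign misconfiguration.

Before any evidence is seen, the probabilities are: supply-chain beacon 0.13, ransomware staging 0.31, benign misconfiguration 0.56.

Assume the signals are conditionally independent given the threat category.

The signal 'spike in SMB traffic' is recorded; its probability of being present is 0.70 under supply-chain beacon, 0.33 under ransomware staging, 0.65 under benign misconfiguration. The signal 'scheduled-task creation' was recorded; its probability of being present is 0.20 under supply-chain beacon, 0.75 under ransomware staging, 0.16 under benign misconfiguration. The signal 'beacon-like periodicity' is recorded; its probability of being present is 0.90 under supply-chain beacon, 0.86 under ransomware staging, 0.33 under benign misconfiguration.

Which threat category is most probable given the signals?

For each hypothesis, the unnormalized posterior weight is prior × product of the signal likelihoods:
  supply-chain beacon: 0.13 × 0.70 × 0.20 × 0.90 = 0.01638
  ransomware staging: 0.31 × 0.33 × 0.75 × 0.86 = 0.065984
  benign misconfiguration: 0.56 × 0.65 × 0.16 × 0.33 = 0.019219
Marginal likelihood of the evidence = 0.10158.
P(supply-chain beacon | evidence) ≈ 0.01638 / 0.10158 ≈ 0.161
P(ransomware staging | evidence) ≈ 0.065984 / 0.10158 ≈ 0.650
P(benign misconfiguration | evidence) ≈ 0.019219 / 0.10158 ≈ 0.189
The largest is 0.650, so ransomware staging is most probable.

ransomware staging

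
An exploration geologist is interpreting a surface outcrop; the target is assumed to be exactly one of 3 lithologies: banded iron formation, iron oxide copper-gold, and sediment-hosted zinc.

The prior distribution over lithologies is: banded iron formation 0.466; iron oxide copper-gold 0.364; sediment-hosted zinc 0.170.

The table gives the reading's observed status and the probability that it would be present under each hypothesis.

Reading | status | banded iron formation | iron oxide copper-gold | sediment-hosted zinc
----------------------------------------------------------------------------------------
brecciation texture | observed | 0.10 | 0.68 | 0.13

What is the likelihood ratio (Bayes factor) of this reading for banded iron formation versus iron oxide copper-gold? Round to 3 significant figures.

0.147

Likelihood of this reading under each hypothesis:
  banded iron formation: 0.1
  iron oxide copper-gold: 0.68
Bayes factor = 0.1 / 0.68 ≈ 0.147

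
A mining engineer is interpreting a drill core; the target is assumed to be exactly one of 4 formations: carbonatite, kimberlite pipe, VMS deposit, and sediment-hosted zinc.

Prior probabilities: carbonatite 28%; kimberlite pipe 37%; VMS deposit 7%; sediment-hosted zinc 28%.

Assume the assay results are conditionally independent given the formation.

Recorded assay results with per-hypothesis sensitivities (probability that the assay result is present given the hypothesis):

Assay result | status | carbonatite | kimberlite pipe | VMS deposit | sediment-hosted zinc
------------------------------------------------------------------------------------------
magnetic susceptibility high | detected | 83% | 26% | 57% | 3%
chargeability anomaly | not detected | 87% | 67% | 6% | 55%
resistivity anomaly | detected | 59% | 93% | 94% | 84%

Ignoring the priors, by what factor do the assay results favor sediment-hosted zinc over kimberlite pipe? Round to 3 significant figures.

0.142

The Bayes factor is the ratio of the joint likelihoods of the assay result pattern under the two hypotheses (using 1 − P(present | H) for each absent assay result).
  sediment-hosted zinc: 0.03 × (1 − 0.55) × 0.84 = 0.01134
  kimberlite pipe: 0.26 × (1 − 0.67) × 0.93 = 0.079794
Bayes factor = 0.01134 / 0.079794 ≈ 0.142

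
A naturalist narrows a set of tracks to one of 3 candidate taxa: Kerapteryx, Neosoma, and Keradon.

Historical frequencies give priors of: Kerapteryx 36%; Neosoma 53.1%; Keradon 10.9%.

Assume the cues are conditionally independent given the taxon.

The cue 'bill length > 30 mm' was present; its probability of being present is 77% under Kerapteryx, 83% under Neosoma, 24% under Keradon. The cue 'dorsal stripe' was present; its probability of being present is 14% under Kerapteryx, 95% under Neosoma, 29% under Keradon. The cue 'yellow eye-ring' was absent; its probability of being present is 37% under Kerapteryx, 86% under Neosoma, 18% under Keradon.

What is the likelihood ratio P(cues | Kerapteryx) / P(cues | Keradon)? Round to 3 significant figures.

1.19

Take the product of per-cue likelihoods under each hypothesis (using 1 − P(present | H) for each absent cue), then divide.
  Kerapteryx: 0.77 × 0.14 × (1 − 0.37) = 0.067914
  Keradon: 0.24 × 0.29 × (1 − 0.18) = 0.057072
Bayes factor = 0.067914 / 0.057072 ≈ 1.19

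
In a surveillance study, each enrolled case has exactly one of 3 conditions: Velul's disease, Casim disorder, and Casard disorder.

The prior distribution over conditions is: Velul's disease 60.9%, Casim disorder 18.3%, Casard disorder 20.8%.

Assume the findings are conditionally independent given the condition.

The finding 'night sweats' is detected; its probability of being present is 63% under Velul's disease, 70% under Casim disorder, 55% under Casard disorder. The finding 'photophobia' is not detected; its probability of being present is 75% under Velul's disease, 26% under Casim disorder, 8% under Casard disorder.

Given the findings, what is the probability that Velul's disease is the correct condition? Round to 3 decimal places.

0.324

By Bayes' rule with conditional independence, the unnormalized weight for each hypothesis is prior × ∏ likelihoods (using 1 − P(present | H) for each absent finding):
  Velul's disease: 0.609 × 0.63 × (1 − 0.75) = 0.095918
  Casim disorder: 0.183 × 0.70 × (1 − 0.26) = 0.094794
  Casard disorder: 0.208 × 0.55 × (1 − 0.08) = 0.10525
Normalizing constant Z = 0.095918 + 0.094794 + 0.10525 = 0.29596.
P(Velul's disease | evidence) = 0.095918 / 0.29596 ≈ 0.324.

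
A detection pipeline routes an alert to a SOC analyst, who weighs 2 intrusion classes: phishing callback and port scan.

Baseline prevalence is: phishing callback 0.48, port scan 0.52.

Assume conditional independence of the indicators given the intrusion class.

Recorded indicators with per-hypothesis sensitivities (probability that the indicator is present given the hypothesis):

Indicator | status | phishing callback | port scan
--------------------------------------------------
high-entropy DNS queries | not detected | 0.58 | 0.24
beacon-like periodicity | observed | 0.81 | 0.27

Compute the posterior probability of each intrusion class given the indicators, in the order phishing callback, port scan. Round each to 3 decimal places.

0.605, 0.395

For each hypothesis, the unnormalized posterior weight is prior × product of the indicator likelihoods (using 1 − P(present | H) for each absent indicator):
  phishing callback: 0.48 × (1 − 0.58) × 0.81 = 0.1633
  port scan: 0.52 × (1 − 0.24) × 0.27 = 0.1067
Normalizing constant Z = 0.1633 + 0.1067 = 0.27.
P(phishing callback | evidence) = 0.1633 / 0.27 ≈ 0.605
P(port scan | evidence) = 0.1067 / 0.27 ≈ 0.395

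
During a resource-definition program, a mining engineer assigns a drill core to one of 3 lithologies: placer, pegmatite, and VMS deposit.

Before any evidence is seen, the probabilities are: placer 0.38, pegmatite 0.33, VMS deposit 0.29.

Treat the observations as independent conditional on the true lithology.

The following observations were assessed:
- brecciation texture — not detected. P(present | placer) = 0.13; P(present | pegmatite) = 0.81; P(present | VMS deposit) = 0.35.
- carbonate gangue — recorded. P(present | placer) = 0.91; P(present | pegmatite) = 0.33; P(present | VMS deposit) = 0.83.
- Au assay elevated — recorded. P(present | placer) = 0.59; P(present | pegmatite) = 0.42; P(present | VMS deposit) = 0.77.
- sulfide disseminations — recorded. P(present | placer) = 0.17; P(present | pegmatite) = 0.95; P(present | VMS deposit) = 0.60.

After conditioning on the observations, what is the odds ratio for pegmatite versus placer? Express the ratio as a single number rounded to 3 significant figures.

0.274

Posterior odds equal prior odds times the likelihood ratio; only the two competing hypotheses matter (using 1 − P(present | H) for each absent observation).
  pegmatite: 0.33 × (1 − 0.81) × 0.33 × 0.42 × 0.95 = 0.0082557
  placer: 0.38 × (1 − 0.13) × 0.91 × 0.59 × 0.17 = 0.030175
Odds(pegmatite : placer) = 0.0082557 / 0.030175 ≈ 0.274.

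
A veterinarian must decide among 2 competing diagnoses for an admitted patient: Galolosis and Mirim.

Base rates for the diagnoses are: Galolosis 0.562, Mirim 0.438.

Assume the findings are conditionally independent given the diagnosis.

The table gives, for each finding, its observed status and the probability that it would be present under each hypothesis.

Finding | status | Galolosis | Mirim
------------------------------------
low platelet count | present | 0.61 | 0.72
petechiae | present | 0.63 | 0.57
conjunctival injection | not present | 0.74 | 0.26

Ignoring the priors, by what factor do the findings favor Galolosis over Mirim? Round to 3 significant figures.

0.329

Joint likelihood of the evidence pattern under each hypothesis (using 1 − P(present | H) for each absent finding):
  Galolosis: 0.61 × 0.63 × (1 − 0.74) = 0.099918
  Mirim: 0.72 × 0.57 × (1 − 0.26) = 0.3037
Bayes factor = 0.099918 / 0.3037 ≈ 0.329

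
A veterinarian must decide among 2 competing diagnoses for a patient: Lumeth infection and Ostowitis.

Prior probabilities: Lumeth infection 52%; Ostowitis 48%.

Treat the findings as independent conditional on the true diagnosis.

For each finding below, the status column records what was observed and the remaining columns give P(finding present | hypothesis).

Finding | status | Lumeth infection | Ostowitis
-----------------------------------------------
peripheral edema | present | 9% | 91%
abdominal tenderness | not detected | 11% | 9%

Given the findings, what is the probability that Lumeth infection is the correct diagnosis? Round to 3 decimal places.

For each hypothesis, the unnormalized posterior weight is prior × product of the finding likelihoods (using 1 − P(present | H) for each absent finding):
  Lumeth infection: 0.52 × 0.09 × (1 − 0.11) = 0.041652
  Ostowitis: 0.48 × 0.91 × (1 − 0.09) = 0.39749
Marginal likelihood of the evidence = 0.43914.
P(Lumeth infection | evidence) = 0.041652 / 0.43914 ≈ 0.095.

0.095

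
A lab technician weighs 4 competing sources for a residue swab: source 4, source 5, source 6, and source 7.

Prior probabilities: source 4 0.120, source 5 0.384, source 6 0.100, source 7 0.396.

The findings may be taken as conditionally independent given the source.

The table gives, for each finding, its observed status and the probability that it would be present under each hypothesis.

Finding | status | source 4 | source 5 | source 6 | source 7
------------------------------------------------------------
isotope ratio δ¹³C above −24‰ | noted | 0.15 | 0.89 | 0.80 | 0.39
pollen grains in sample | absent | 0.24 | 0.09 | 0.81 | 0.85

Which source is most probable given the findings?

Multiply each prior by the joint likelihood of the evidence pattern (using 1 − P(present | H) for each absent finding):
  source 4: 0.120 × 0.15 × (1 − 0.24) = 0.01368
  source 5: 0.384 × 0.89 × (1 − 0.09) = 0.311
  source 6: 0.100 × 0.80 × (1 − 0.81) = 0.0152
  source 7: 0.396 × 0.39 × (1 − 0.85) = 0.023166
Marginal likelihood of the evidence = 0.36305.
P(source 4 | evidence) ≈ 0.01368 / 0.36305 ≈ 0.038
P(source 5 | evidence) ≈ 0.311 / 0.36305 ≈ 0.857
P(source 6 | evidence) ≈ 0.0152 / 0.36305 ≈ 0.042
P(source 7 | evidence) ≈ 0.023166 / 0.36305 ≈ 0.064
The largest is 0.857, so source 5 is most probable.

source 5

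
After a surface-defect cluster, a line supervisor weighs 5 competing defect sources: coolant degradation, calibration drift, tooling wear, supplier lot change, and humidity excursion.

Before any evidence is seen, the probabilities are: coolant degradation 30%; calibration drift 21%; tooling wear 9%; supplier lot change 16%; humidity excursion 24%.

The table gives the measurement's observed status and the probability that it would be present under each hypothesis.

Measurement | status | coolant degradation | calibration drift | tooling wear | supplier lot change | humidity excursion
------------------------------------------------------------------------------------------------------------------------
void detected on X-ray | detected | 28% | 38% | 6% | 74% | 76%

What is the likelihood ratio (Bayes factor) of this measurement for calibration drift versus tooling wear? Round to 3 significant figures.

6.33

Likelihood of this measurement under each hypothesis:
  calibration drift: 0.38
  tooling wear: 0.06
Bayes factor = 0.38 / 0.06 ≈ 6.33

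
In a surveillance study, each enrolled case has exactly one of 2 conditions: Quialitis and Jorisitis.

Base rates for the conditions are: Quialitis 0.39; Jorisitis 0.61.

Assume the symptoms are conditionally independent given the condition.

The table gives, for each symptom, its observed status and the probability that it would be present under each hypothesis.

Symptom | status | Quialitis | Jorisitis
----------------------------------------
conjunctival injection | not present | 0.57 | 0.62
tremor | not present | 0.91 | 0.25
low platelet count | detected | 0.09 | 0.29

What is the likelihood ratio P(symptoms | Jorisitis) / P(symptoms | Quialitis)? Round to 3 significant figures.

The Bayes factor is the ratio of the joint likelihoods of the symptom pattern under the two hypotheses (using 1 − P(present | H) for each absent symptom).
  Jorisitis: (1 − 0.62) × (1 − 0.25) × 0.29 = 0.08265
  Quialitis: (1 − 0.57) × (1 − 0.91) × 0.09 = 0.003483
Bayes factor = 0.08265 / 0.003483 ≈ 23.7

23.7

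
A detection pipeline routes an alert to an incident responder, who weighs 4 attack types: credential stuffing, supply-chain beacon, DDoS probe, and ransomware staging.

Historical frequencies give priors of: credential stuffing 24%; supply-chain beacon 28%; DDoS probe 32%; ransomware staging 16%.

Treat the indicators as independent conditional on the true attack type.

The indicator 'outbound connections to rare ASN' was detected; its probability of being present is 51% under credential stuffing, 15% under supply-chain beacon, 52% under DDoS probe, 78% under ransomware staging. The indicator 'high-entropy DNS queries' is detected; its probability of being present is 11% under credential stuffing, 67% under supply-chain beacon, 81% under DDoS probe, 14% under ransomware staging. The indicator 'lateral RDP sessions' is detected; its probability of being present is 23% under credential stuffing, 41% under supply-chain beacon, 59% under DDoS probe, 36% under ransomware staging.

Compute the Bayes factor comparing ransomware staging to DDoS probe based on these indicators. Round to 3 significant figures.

Joint likelihood of the indicator pattern under each hypothesis:
  ransomware staging: 0.78 × 0.14 × 0.36 = 0.039312
  DDoS probe: 0.52 × 0.81 × 0.59 = 0.24851
Bayes factor = 0.039312 / 0.24851 ≈ 0.158

0.158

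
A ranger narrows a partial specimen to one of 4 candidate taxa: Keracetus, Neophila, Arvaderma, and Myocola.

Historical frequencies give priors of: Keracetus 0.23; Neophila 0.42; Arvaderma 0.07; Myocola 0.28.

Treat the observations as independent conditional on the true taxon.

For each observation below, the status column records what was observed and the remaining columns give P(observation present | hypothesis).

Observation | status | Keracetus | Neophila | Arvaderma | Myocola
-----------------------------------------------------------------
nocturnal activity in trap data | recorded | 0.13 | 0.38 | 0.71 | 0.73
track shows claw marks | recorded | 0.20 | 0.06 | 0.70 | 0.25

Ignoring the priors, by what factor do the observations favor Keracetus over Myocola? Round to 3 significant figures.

0.142

Joint likelihood of the evidence pattern under each hypothesis:
  Keracetus: 0.13 × 0.20 = 0.026
  Myocola: 0.73 × 0.25 = 0.1825
Bayes factor = 0.026 / 0.1825 ≈ 0.142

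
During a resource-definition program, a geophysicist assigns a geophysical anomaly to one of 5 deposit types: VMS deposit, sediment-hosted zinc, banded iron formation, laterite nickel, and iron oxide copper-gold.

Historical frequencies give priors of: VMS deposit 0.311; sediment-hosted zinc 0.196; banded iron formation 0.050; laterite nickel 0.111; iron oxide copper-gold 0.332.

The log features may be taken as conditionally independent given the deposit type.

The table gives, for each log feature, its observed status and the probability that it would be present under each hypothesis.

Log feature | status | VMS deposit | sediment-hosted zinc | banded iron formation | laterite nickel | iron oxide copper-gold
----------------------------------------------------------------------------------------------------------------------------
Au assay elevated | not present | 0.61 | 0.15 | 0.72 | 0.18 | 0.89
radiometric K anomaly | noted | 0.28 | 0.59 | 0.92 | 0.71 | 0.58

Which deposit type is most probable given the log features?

By Bayes' rule with conditional independence, the unnormalized weight for each hypothesis is prior × ∏ likelihoods (using 1 − P(present | H) for each absent log feature):
  VMS deposit: 0.311 × (1 − 0.61) × 0.28 = 0.033961
  sediment-hosted zinc: 0.196 × (1 − 0.15) × 0.59 = 0.098294
  banded iron formation: 0.050 × (1 − 0.72) × 0.92 = 0.01288
  laterite nickel: 0.111 × (1 − 0.18) × 0.71 = 0.064624
  iron oxide copper-gold: 0.332 × (1 − 0.89) × 0.58 = 0.021182
The unnormalized weights sum to 0.23094.
P(VMS deposit | evidence) ≈ 0.033961 / 0.23094 ≈ 0.147
P(sediment-hosted zinc | evidence) ≈ 0.098294 / 0.23094 ≈ 0.426
P(banded iron formation | evidence) ≈ 0.01288 / 0.23094 ≈ 0.056
P(laterite nickel | evidence) ≈ 0.064624 / 0.23094 ≈ 0.280
P(iron oxide copper-gold | evidence) ≈ 0.021182 / 0.23094 ≈ 0.092
The largest is 0.426, so sediment-hosted zinc is most probable.

sediment-hosted zinc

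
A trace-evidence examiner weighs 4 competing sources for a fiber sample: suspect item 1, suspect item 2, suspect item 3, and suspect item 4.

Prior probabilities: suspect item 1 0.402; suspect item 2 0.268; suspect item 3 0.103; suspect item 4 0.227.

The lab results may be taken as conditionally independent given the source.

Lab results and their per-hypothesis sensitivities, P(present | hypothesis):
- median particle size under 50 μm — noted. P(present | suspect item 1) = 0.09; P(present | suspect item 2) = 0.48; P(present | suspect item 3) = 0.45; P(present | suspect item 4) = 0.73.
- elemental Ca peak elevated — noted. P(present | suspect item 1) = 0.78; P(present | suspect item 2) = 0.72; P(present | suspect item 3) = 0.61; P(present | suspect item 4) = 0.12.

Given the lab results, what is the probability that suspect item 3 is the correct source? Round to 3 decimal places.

By Bayes' rule with conditional independence, the unnormalized weight for each hypothesis is prior × ∏ likelihoods:
  suspect item 1: 0.402 × 0.09 × 0.78 = 0.02822
  suspect item 2: 0.268 × 0.48 × 0.72 = 0.092621
  suspect item 3: 0.103 × 0.45 × 0.61 = 0.028273
  suspect item 4: 0.227 × 0.73 × 0.12 = 0.019885
Normalizing constant Z = 0.02822 + 0.092621 + 0.028273 + 0.019885 = 0.169.
P(suspect item 3 | evidence) = 0.028273 / 0.169 ≈ 0.167.

0.167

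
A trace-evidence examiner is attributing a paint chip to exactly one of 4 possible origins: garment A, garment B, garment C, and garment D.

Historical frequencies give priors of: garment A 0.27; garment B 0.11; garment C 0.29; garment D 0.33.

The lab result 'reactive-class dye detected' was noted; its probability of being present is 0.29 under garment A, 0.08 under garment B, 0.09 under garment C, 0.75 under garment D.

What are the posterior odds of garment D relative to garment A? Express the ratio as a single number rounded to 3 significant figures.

3.16

Unnormalized posterior weight (prior times the lab result likelihood) for each of the two hypotheses:
  garment D: 0.33 × 0.75 = 0.2475
  garment A: 0.27 × 0.29 = 0.0783
Odds(garment D : garment A) = 0.2475 / 0.0783 ≈ 3.16.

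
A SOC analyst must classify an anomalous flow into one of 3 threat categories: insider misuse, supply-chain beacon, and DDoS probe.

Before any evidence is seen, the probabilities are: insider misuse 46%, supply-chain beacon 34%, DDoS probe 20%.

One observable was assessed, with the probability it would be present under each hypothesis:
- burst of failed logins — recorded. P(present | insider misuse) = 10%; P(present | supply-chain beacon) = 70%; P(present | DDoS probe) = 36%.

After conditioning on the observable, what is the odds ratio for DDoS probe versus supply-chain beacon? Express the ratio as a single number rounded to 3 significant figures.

0.303

Posterior odds equal prior odds times the likelihood ratio; only the two competing hypotheses matter.
  DDoS probe: 0.20 × 0.36 = 0.072
  supply-chain beacon: 0.34 × 0.70 = 0.238
Posterior odds = 0.072 / 0.238 ≈ 0.303.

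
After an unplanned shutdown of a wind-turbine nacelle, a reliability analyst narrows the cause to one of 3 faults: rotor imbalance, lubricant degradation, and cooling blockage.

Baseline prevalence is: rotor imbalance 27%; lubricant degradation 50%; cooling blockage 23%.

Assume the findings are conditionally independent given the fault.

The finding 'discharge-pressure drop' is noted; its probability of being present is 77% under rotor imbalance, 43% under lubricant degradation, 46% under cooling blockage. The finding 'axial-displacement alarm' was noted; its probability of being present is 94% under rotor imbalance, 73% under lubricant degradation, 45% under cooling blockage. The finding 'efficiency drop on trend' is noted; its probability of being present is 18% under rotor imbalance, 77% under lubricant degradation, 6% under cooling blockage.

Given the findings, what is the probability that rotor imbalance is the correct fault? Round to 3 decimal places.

By Bayes' rule with conditional independence, the unnormalized weight for each hypothesis is prior × ∏ likelihoods:
  rotor imbalance: 0.27 × 0.77 × 0.94 × 0.18 = 0.035177
  lubricant degradation: 0.50 × 0.43 × 0.73 × 0.77 = 0.12085
  cooling blockage: 0.23 × 0.46 × 0.45 × 0.06 = 0.0028566
Marginal likelihood of the evidence = 0.15888.
P(rotor imbalance | evidence) = 0.035177 / 0.15888 ≈ 0.221.

0.221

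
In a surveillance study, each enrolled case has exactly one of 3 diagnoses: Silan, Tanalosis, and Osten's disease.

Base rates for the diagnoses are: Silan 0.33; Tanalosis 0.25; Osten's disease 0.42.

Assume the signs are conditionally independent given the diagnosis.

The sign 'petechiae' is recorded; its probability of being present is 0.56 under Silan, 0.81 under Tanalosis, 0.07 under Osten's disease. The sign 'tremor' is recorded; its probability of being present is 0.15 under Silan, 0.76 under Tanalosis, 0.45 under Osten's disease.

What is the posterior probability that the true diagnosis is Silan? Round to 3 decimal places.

Multiply each prior by the joint likelihood of the sign pattern:
  Silan: 0.33 × 0.56 × 0.15 = 0.02772
  Tanalosis: 0.25 × 0.81 × 0.76 = 0.1539
  Osten's disease: 0.42 × 0.07 × 0.45 = 0.01323
Normalizing constant Z = 0.02772 + 0.1539 + 0.01323 = 0.19485.
P(Silan | evidence) = 0.02772 / 0.19485 ≈ 0.142.

0.142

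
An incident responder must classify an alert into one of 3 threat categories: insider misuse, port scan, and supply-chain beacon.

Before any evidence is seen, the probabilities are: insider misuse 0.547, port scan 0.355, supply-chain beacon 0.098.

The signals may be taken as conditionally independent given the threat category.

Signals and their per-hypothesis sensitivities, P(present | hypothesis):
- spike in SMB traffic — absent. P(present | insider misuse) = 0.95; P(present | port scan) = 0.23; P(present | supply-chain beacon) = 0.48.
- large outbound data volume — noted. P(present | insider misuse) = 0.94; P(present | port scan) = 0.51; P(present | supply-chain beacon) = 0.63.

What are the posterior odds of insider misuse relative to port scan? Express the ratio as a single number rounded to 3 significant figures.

0.184

Unnormalized posterior weight (prior times the signal likelihoods) for each of the two hypotheses (using 1 − P(present | H) for each absent signal):
  insider misuse: 0.547 × (1 − 0.95) × 0.94 = 0.025709
  port scan: 0.355 × (1 − 0.23) × 0.51 = 0.13941
Odds(insider misuse : port scan) = 0.025709 / 0.13941 ≈ 0.184.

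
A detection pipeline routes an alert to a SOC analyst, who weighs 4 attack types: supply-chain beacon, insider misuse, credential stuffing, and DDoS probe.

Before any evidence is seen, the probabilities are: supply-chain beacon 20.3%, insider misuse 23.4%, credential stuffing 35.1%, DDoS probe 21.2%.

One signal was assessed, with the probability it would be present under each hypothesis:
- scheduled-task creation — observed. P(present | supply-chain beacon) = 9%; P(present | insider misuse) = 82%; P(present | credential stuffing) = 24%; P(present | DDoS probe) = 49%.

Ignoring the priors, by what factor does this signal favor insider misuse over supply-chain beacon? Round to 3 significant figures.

9.11

Likelihood of this signal under each hypothesis:
  insider misuse: 0.82
  supply-chain beacon: 0.09
Bayes factor = 0.82 / 0.09 ≈ 9.11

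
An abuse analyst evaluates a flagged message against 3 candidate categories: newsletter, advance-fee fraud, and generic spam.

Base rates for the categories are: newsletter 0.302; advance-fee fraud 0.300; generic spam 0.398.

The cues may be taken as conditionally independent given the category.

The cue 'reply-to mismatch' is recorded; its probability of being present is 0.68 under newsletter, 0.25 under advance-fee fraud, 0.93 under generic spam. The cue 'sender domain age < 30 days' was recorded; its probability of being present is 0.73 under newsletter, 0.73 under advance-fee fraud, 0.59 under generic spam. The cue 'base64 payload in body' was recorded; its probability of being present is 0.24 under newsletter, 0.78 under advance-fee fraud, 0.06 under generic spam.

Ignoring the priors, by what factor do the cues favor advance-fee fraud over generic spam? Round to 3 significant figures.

Joint likelihood of the cue pattern under each hypothesis:
  advance-fee fraud: 0.25 × 0.73 × 0.78 = 0.14235
  generic spam: 0.93 × 0.59 × 0.06 = 0.032922
Bayes factor = 0.14235 / 0.032922 ≈ 4.32

4.32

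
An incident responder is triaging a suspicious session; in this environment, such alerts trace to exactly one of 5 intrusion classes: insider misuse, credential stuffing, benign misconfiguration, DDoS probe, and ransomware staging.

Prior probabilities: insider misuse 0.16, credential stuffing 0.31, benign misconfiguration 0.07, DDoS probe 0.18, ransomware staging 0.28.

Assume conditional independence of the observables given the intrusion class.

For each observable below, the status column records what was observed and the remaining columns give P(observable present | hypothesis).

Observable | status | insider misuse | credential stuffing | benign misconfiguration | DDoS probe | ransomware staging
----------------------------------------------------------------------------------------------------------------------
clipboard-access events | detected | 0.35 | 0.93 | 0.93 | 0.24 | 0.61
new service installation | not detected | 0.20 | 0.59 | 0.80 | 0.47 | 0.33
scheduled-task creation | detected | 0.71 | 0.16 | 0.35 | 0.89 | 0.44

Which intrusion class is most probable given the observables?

ransomware staging

By Bayes' rule with conditional independence, the unnormalized weight for each hypothesis is prior × ∏ likelihoods (using 1 − P(present | H) for each absent observable):
  insider misuse: 0.16 × 0.35 × (1 − 0.20) × 0.71 = 0.031808
  credential stuffing: 0.31 × 0.93 × (1 − 0.59) × 0.16 = 0.018912
  benign misconfiguration: 0.07 × 0.93 × (1 − 0.80) × 0.35 = 0.004557
  DDoS probe: 0.18 × 0.24 × (1 − 0.47) × 0.89 = 0.020377
  ransomware staging: 0.28 × 0.61 × (1 − 0.33) × 0.44 = 0.050352
Marginal likelihood of the evidence = 0.12601.
P(insider misuse | evidence) ≈ 0.031808 / 0.12601 ≈ 0.252
P(credential stuffing | evidence) ≈ 0.018912 / 0.12601 ≈ 0.150
P(benign misconfiguration | evidence) ≈ 0.004557 / 0.12601 ≈ 0.036
P(DDoS probe | evidence) ≈ 0.020377 / 0.12601 ≈ 0.162
P(ransomware staging | evidence) ≈ 0.050352 / 0.12601 ≈ 0.400
The largest is 0.400, so ransomware staging is most probable.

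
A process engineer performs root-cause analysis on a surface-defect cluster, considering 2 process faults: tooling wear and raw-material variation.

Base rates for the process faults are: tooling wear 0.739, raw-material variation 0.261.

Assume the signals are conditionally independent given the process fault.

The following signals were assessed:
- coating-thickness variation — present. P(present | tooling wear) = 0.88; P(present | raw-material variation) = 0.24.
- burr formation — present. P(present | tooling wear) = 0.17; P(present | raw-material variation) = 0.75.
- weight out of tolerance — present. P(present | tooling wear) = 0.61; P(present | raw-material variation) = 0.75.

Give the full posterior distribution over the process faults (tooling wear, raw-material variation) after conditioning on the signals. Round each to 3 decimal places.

By Bayes' rule with conditional independence, the unnormalized weight for each hypothesis is prior × ∏ likelihoods:
  tooling wear: 0.739 × 0.88 × 0.17 × 0.61 = 0.067438
  raw-material variation: 0.261 × 0.24 × 0.75 × 0.75 = 0.035235
Normalizing constant Z = 0.067438 + 0.035235 = 0.10267.
P(tooling wear | evidence) = 0.067438 / 0.10267 ≈ 0.657
P(raw-material variation | evidence) = 0.035235 / 0.10267 ≈ 0.343

0.657, 0.343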